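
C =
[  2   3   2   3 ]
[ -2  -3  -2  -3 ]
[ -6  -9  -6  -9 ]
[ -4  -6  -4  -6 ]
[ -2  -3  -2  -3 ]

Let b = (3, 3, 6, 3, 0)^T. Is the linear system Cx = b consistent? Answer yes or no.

Row reduce the augmented matrix [C | b].
R2 ← R2 + R1: [0, 0, 0, 0, 6]
R3 ← R3 + (3)·R1: [0, 0, 0, 0, 15]
R4 ← R4 + (2)·R1: [0, 0, 0, 0, 9]
R5 ← R5 + R1: [0, 0, 0, 0, 3]
R3 ← R3 − (5/2)·R2: [0, 0, 0, 0, 0]
R4 ← R4 − (3/2)·R2: [0, 0, 0, 0, 0]
R5 ← R5 − (1/2)·R2: [0, 0, 0, 0, 0]
The echelon form has 2 nonzero rows; the last pivot sits in the augmented column, so rank(C) = 1 but rank([C|b]) = 2.
Since the ranks differ, the system is inconsistent.

no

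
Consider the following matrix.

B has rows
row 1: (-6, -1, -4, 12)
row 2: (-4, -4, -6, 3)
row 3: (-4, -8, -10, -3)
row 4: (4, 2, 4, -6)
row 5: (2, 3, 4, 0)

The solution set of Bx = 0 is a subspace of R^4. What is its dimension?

2

Row reduce to echelon form.
R2 ← R2 − (2/3)·R1: [0, -10/3, -10/3, -5]
R3 ← R3 − (2/3)·R1: [0, -22/3, -22/3, -11]
R4 ← R4 + (2/3)·R1: [0, 4/3, 4/3, 2]
R5 ← R5 + (1/3)·R1: [0, 8/3, 8/3, 4]
R3 ← R3 − (11/5)·R2: [0, 0, 0, 0]
R4 ← R4 + (2/5)·R2: [0, 0, 0, 0]
R5 ← R5 + (4/5)·R2: [0, 0, 0, 0]
2 nonzero rows, so rank(B) = 2.
B has 4 columns; by rank–nullity, nullity = 4 − 2 = 2.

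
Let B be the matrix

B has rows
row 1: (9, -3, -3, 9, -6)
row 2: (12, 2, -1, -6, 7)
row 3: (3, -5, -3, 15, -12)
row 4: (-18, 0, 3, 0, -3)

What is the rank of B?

Row reduce to echelon form.
R2 ← R2 − (4/3)·R1: [0, 6, 3, -18, 15]
R3 ← R3 − (1/3)·R1: [0, -4, -2, 12, -10]
R4 ← R4 + (2)·R1: [0, -6, -3, 18, -15]
R3 ← R3 + (2/3)·R2: [0, 0, 0, 0, 0]
R4 ← R4 + R2: [0, 0, 0, 0, 0]
Echelon form has 2 nonzero rows, so rank(B) = 2.

2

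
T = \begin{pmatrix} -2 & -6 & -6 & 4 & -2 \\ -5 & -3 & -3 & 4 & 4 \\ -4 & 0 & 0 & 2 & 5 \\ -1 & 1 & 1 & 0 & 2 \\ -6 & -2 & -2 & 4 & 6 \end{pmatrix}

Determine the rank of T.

Row reduce to echelon form.
R2 ← R2 − (5/2)·R1: [0, 12, 12, -6, 9]
R3 ← R3 − (2)·R1: [0, 12, 12, -6, 9]
R4 ← R4 − (1/2)·R1: [0, 4, 4, -2, 3]
R5 ← R5 − (3)·R1: [0, 16, 16, -8, 12]
R3 ← R3 − R2: [0, 0, 0, 0, 0]
R4 ← R4 − (1/3)·R2: [0, 0, 0, 0, 0]
R5 ← R5 − (4/3)·R2: [0, 0, 0, 0, 0]
Echelon form has 2 nonzero rows, so rank(T) = 2.

2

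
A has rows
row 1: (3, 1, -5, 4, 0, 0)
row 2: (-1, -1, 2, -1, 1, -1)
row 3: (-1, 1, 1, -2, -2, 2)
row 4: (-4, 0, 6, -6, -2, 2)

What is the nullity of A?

4

Row reduce to echelon form.
R2 ← R2 + (1/3)·R1: [0, -2/3, 1/3, 1/3, 1, -1]
R3 ← R3 + (1/3)·R1: [0, 4/3, -2/3, -2/3, -2, 2]
R4 ← R4 + (4/3)·R1: [0, 4/3, -2/3, -2/3, -2, 2]
R3 ← R3 + (2)·R2: [0, 0, 0, 0, 0, 0]
R4 ← R4 + (2)·R2: [0, 0, 0, 0, 0, 0]
2 nonzero rows, so rank(A) = 2.
A has 6 columns; by rank–nullity, nullity = 6 − 2 = 4.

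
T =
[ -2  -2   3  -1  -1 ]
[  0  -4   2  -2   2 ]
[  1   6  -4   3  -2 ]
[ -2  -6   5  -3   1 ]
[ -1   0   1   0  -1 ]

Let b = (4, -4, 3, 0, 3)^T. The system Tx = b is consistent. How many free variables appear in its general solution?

3

Row reduce the augmented matrix [T | b].
R3 ← R3 + (1/2)·R1: [0, 5, -5/2, 5/2, -5/2, 5]
R4 ← R4 − R1: [0, -4, 2, -2, 2, -4]
R5 ← R5 − (1/2)·R1: [0, 1, -1/2, 1/2, -1/2, 1]
R3 ← R3 + (5/4)·R2: [0, 0, 0, 0, 0, 0]
R4 ← R4 − R2: [0, 0, 0, 0, 0, 0]
R5 ← R5 + (1/4)·R2: [0, 0, 0, 0, 0, 0]
The echelon form has 2 nonzero rows, and every pivot lies in the first 5 columns, so rank(T) = rank([T|b]) = 2.
The system is consistent.
Free variables = (unknowns) − (rank) = 5 − 2 = 3.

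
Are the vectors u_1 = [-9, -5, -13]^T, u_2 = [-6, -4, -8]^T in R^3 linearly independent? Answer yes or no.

Form the matrix with these vectors as rows and row reduce.
R2 ← R2 − (2/3)·R1: [0, -2/3, 2/3]
2 nonzero rows, so the 2 vectors span a space of dimension 2.
Since 2 = 2, the vectors are linearly independent.

yes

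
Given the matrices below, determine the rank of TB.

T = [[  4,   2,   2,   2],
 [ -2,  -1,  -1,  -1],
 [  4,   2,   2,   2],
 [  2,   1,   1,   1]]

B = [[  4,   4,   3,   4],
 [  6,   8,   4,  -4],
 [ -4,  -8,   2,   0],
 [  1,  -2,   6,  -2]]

1

First compute TB:
[[ 22,  12,  36,   4],
 [-11,  -6, -18,  -2],
 [ 22,  12,  36,   4],
 [ 11,   6,  18,   2]]
Now row reduce the product.
R2 ← R2 + (1/2)·R1: [0, 0, 0, 0]
R3 ← R3 − R1: [0, 0, 0, 0]
R4 ← R4 − (1/2)·R1: [0, 0, 0, 0]
1 nonzero row, so rank(TB) = 1.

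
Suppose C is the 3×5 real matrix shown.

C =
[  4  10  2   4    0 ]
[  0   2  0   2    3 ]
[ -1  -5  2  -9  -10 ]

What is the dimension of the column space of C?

Row reduce to echelon form.
R3 ← R3 + (1/4)·R1: [0, -5/2, 5/2, -8, -10]
R3 ← R3 + (5/4)·R2: [0, 0, 5/2, -11/2, -25/4]
Echelon form has 3 nonzero rows, so rank(C) = 3.
The column space has dimension equal to the rank: 3.

3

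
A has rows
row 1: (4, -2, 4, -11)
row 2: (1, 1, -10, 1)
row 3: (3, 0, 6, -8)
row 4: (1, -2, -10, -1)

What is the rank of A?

Row reduce to echelon form.
R2 ← R2 − (1/4)·R1: [0, 3/2, -11, 15/4]
R3 ← R3 − (3/4)·R1: [0, 3/2, 3, 1/4]
R4 ← R4 − (1/4)·R1: [0, -3/2, -11, 7/4]
R3 ← R3 − R2: [0, 0, 14, -7/2]
R4 ← R4 + R2: [0, 0, -22, 11/2]
R4 ← R4 + (11/7)·R3: [0, 0, 0, 0]
Echelon form has 3 nonzero rows, so rank(A) = 3.

3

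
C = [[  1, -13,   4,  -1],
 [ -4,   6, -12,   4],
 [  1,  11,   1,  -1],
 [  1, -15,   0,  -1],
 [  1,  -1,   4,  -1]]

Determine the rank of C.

Row reduce to echelon form.
R2 ← R2 + (4)·R1: [0, -46, 4, 0]
R3 ← R3 − R1: [0, 24, -3, 0]
R4 ← R4 − R1: [0, -2, -4, 0]
R5 ← R5 − R1: [0, 12, 0, 0]
R3 ← R3 + (12/23)·R2: [0, 0, -21/23, 0]
R4 ← R4 − (1/23)·R2: [0, 0, -96/23, 0]
R5 ← R5 + (6/23)·R2: [0, 0, 24/23, 0]
R4 ← R4 − (32/7)·R3: [0, 0, 0, 0]
R5 ← R5 + (8/7)·R3: [0, 0, 0, 0]
Echelon form has 3 nonzero rows, so rank(C) = 3.

3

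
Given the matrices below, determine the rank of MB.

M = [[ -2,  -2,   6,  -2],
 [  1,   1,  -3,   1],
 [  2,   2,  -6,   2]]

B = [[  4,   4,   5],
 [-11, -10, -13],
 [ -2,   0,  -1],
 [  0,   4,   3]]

First compute MB:
[[  2,   4,   4],
 [ -1,  -2,  -2],
 [ -2,  -4,  -4]]
Now row reduce the product.
R2 ← R2 + (1/2)·R1: [0, 0, 0]
R3 ← R3 + R1: [0, 0, 0]
1 nonzero row, so rank(MB) = 1.

1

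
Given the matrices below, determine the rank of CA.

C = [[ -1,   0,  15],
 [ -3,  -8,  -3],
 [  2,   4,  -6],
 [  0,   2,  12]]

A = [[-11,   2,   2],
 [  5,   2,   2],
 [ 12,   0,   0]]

2

First compute CA:
[[191,  -2,  -2],
 [-43, -22, -22],
 [-74,  12,  12],
 [154,   4,   4]]
Now row reduce the product.
R2 ← R2 + (43/191)·R1: [0, -4288/191, -4288/191]
R3 ← R3 + (74/191)·R1: [0, 2144/191, 2144/191]
R4 ← R4 − (154/191)·R1: [0, 1072/191, 1072/191]
R3 ← R3 + (1/2)·R2: [0, 0, 0]
R4 ← R4 + (1/4)·R2: [0, 0, 0]
2 nonzero rows, so rank(CA) = 2.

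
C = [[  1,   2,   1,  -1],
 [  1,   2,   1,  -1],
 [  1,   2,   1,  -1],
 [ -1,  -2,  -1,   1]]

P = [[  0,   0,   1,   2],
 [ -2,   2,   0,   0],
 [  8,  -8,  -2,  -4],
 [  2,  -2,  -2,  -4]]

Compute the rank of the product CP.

1

First compute CP:
[[  2,  -2,   1,   2],
 [  2,  -2,   1,   2],
 [  2,  -2,   1,   2],
 [ -2,   2,  -1,  -2]]
Now row reduce the product.
R2 ← R2 − R1: [0, 0, 0, 0]
R3 ← R3 − R1: [0, 0, 0, 0]
R4 ← R4 + R1: [0, 0, 0, 0]
1 nonzero row, so rank(CP) = 1.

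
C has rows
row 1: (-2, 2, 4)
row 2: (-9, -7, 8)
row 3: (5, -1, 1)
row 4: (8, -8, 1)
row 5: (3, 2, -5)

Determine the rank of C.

3

Row reduce to echelon form.
R2 ← R2 − (9/2)·R1: [0, -16, -10]
R3 ← R3 + (5/2)·R1: [0, 4, 11]
R4 ← R4 + (4)·R1: [0, 0, 17]
R5 ← R5 + (3/2)·R1: [0, 5, 1]
R3 ← R3 + (1/4)·R2: [0, 0, 17/2]
R5 ← R5 + (5/16)·R2: [0, 0, -17/8]
R4 ← R4 − (2)·R3: [0, 0, 0]
R5 ← R5 + (1/4)·R3: [0, 0, 0]
Echelon form has 3 nonzero rows, so rank(C) = 3.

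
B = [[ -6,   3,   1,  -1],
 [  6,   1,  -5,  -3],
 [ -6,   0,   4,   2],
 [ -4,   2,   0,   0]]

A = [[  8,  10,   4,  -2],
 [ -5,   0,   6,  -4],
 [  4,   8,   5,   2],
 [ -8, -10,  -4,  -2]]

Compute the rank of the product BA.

First compute BA:
[[-51, -42,   3,   4],
 [ 47,  50,  17, -20],
 [-48, -48, -12,  16],
 [-42, -40,  -4,   0]]
Now row reduce the product.
R2 ← R2 + (47/51)·R1: [0, 192/17, 336/17, -832/51]
R3 ← R3 − (16/17)·R1: [0, -144/17, -252/17, 208/17]
R4 ← R4 − (14/17)·R1: [0, -92/17, -110/17, -56/17]
R3 ← R3 + (3/4)·R2: [0, 0, 0, 0]
R4 ← R4 + (23/48)·R2: [0, 0, 3, -100/9]
Swap R3 ↔ R4
3 nonzero rows, so rank(BA) = 3.

3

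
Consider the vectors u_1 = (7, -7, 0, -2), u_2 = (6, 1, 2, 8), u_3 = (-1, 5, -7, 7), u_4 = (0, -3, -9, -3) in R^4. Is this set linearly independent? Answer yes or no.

no

Form the matrix with these vectors as rows and row reduce.
R2 ← R2 − (6/7)·R1: [0, 7, 2, 68/7]
R3 ← R3 + (1/7)·R1: [0, 4, -7, 47/7]
R3 ← R3 − (4/7)·R2: [0, 0, -57/7, 57/49]
R4 ← R4 + (3/7)·R2: [0, 0, -57/7, 57/49]
R4 ← R4 − R3: [0, 0, 0, 0]
3 nonzero rows, so the 4 vectors span a space of dimension 3.
Since 3 < 4, the vectors are linearly dependent.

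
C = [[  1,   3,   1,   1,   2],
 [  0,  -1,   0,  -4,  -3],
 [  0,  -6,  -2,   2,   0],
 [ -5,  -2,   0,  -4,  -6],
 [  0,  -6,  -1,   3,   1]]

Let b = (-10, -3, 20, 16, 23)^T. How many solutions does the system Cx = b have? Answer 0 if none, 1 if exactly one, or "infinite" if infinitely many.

Row reduce the augmented matrix [C | b].
R4 ← R4 + (5)·R1: [0, 13, 5, 1, 4, -34]
R3 ← R3 − (6)·R2: [0, 0, -2, 26, 18, 38]
R4 ← R4 + (13)·R2: [0, 0, 5, -51, -35, -73]
R5 ← R5 − (6)·R2: [0, 0, -1, 27, 19, 41]
R4 ← R4 + (5/2)·R3: [0, 0, 0, 14, 10, 22]
R5 ← R5 − (1/2)·R3: [0, 0, 0, 14, 10, 22]
R5 ← R5 − R4: [0, 0, 0, 0, 0, 0]
The echelon form has 4 nonzero rows, and every pivot lies in the first 5 columns, so rank(C) = rank([C|b]) = 4.
The system is consistent.
rank = 4 < 5 unknowns, so there are infinitely many solutions.

infinite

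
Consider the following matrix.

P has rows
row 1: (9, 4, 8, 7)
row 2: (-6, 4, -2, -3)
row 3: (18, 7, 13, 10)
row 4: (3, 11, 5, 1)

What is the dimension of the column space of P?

3

Row reduce to echelon form.
R2 ← R2 + (2/3)·R1: [0, 20/3, 10/3, 5/3]
R3 ← R3 − (2)·R1: [0, -1, -3, -4]
R4 ← R4 − (1/3)·R1: [0, 29/3, 7/3, -4/3]
R3 ← R3 + (3/20)·R2: [0, 0, -5/2, -15/4]
R4 ← R4 − (29/20)·R2: [0, 0, -5/2, -15/4]
R4 ← R4 − R3: [0, 0, 0, 0]
Echelon form has 3 nonzero rows, so rank(P) = 3.
The column space has dimension equal to the rank: 3.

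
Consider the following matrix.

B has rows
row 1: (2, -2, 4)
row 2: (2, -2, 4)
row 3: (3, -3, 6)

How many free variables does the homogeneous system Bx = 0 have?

2

Row reduce to echelon form.
R2 ← R2 − R1: [0, 0, 0]
R3 ← R3 − (3/2)·R1: [0, 0, 0]
1 nonzero row, so rank(B) = 1.
B has 3 columns; by rank–nullity, nullity = 3 − 1 = 2.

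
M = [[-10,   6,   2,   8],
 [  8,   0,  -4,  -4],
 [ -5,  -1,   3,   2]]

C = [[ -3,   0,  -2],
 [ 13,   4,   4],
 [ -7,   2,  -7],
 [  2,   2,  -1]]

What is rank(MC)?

2

First compute MC:
[[110,  44,  22],
 [ -4, -16,  16],
 [-15,   6, -17]]
Now row reduce the product.
R2 ← R2 + (2/55)·R1: [0, -72/5, 84/5]
R3 ← R3 + (3/22)·R1: [0, 12, -14]
R3 ← R3 + (5/6)·R2: [0, 0, 0]
2 nonzero rows, so rank(MC) = 2.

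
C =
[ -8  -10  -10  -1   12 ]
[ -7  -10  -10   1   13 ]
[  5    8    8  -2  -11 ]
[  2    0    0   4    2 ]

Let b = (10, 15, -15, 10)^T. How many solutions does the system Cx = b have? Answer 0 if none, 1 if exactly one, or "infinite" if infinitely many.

Row reduce the augmented matrix [C | b].
R2 ← R2 − (7/8)·R1: [0, -5/4, -5/4, 15/8, 5/2, 25/4]
R3 ← R3 + (5/8)·R1: [0, 7/4, 7/4, -21/8, -7/2, -35/4]
R4 ← R4 + (1/4)·R1: [0, -5/2, -5/2, 15/4, 5, 25/2]
R3 ← R3 + (7/5)·R2: [0, 0, 0, 0, 0, 0]
R4 ← R4 − (2)·R2: [0, 0, 0, 0, 0, 0]
The echelon form has 2 nonzero rows, and every pivot lies in the first 5 columns, so rank(C) = rank([C|b]) = 2.
The system is consistent.
rank = 2 < 5 unknowns, so there are infinitely many solutions.

infinite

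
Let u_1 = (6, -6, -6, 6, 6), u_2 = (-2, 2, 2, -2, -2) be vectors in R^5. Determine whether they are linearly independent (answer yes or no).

Form the matrix with these vectors as rows and row reduce.
R2 ← R2 + (1/3)·R1: [0, 0, 0, 0, 0]
1 nonzero row, so the 2 vectors span a space of dimension 1.
Since 1 < 2, the vectors are linearly dependent.

no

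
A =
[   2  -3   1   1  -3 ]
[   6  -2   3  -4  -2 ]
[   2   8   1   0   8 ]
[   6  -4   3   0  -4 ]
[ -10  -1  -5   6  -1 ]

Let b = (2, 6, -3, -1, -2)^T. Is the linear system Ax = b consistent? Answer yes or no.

Row reduce the augmented matrix [A | b].
R2 ← R2 − (3)·R1: [0, 7, 0, -7, 7, 0]
R3 ← R3 − R1: [0, 11, 0, -1, 11, -5]
R4 ← R4 − (3)·R1: [0, 5, 0, -3, 5, -7]
R5 ← R5 + (5)·R1: [0, -16, 0, 11, -16, 8]
R3 ← R3 − (11/7)·R2: [0, 0, 0, 10, 0, -5]
R4 ← R4 − (5/7)·R2: [0, 0, 0, 2, 0, -7]
R5 ← R5 + (16/7)·R2: [0, 0, 0, -5, 0, 8]
R4 ← R4 − (1/5)·R3: [0, 0, 0, 0, 0, -6]
R5 ← R5 + (1/2)·R3: [0, 0, 0, 0, 0, 11/2]
R5 ← R5 + (11/12)·R4: [0, 0, 0, 0, 0, 0]
The echelon form has 4 nonzero rows; the last pivot sits in the augmented column, so rank(A) = 3 but rank([A|b]) = 4.
Since the ranks differ, the system is inconsistent.

no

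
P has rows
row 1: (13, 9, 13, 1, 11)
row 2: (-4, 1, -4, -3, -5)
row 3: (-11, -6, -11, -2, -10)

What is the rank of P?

Row reduce to echelon form.
R2 ← R2 + (4/13)·R1: [0, 49/13, 0, -35/13, -21/13]
R3 ← R3 + (11/13)·R1: [0, 21/13, 0, -15/13, -9/13]
R3 ← R3 − (3/7)·R2: [0, 0, 0, 0, 0]
Echelon form has 2 nonzero rows, so rank(P) = 2.

2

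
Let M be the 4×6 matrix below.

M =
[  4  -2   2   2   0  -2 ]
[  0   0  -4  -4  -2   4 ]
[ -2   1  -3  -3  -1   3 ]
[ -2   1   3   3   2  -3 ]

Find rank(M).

2

Row reduce to echelon form.
R3 ← R3 + (1/2)·R1: [0, 0, -2, -2, -1, 2]
R4 ← R4 + (1/2)·R1: [0, 0, 4, 4, 2, -4]
R3 ← R3 − (1/2)·R2: [0, 0, 0, 0, 0, 0]
R4 ← R4 + R2: [0, 0, 0, 0, 0, 0]
Echelon form has 2 nonzero rows, so rank(M) = 2.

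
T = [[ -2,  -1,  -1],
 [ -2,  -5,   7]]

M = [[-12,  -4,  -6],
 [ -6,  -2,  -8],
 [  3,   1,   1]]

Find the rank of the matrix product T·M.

2

First compute TM:
[[ 27,   9,  19],
 [ 75,  25,  59]]
Now row reduce the product.
R2 ← R2 − (25/9)·R1: [0, 0, 56/9]
2 nonzero rows, so rank(TM) = 2.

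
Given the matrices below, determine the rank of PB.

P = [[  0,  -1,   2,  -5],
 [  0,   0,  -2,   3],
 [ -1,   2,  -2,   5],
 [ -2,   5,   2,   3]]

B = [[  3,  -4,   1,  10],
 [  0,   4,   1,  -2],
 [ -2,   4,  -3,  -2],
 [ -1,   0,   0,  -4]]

3

First compute PB:
[[  1,   4,  -7,  18],
 [  1,  -8,   6,  -8],
 [ -4,   4,   7, -30],
 [-13,  36,  -3, -46]]
Now row reduce the product.
R2 ← R2 − R1: [0, -12, 13, -26]
R3 ← R3 + (4)·R1: [0, 20, -21, 42]
R4 ← R4 + (13)·R1: [0, 88, -94, 188]
R3 ← R3 + (5/3)·R2: [0, 0, 2/3, -4/3]
R4 ← R4 + (22/3)·R2: [0, 0, 4/3, -8/3]
R4 ← R4 − (2)·R3: [0, 0, 0, 0]
3 nonzero rows, so rank(PB) = 3.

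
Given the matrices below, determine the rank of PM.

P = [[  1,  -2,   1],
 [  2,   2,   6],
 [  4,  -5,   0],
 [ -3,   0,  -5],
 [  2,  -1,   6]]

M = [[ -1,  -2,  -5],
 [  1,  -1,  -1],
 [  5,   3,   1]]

3

First compute PM:
[[  2,   3,  -2],
 [ 30,  12,  -6],
 [ -9,  -3, -15],
 [-22,  -9,  10],
 [ 27,  15,  -3]]
Now row reduce the product.
R2 ← R2 − (15)·R1: [0, -33, 24]
R3 ← R3 + (9/2)·R1: [0, 21/2, -24]
R4 ← R4 + (11)·R1: [0, 24, -12]
R5 ← R5 − (27/2)·R1: [0, -51/2, 24]
R3 ← R3 + (7/22)·R2: [0, 0, -180/11]
R4 ← R4 + (8/11)·R2: [0, 0, 60/11]
R5 ← R5 − (17/22)·R2: [0, 0, 60/11]
R4 ← R4 + (1/3)·R3: [0, 0, 0]
R5 ← R5 + (1/3)·R3: [0, 0, 0]
3 nonzero rows, so rank(PM) = 3.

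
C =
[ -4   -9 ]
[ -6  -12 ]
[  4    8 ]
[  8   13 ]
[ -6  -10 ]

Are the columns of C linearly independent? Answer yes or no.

Row reduce C to echelon form.
R2 ← R2 − (3/2)·R1: [0, 3/2]
R3 ← R3 + R1: [0, -1]
R4 ← R4 + (2)·R1: [0, -5]
R5 ← R5 − (3/2)·R1: [0, 7/2]
R3 ← R3 + (2/3)·R2: [0, 0]
R4 ← R4 + (10/3)·R2: [0, 0]
R5 ← R5 − (7/3)·R2: [0, 0]
2 pivots among 2 columns.
Every column is a pivot column, so the columns are linearly independent.

yes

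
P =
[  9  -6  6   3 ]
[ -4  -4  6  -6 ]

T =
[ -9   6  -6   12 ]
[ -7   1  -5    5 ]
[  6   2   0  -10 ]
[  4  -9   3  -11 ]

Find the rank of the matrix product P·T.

2

First compute PT:
[[  9,  33, -15, -15],
 [ 76,  38,  26, -62]]
Now row reduce the product.
R2 ← R2 − (76/9)·R1: [0, -722/3, 458/3, 194/3]
2 nonzero rows, so rank(PT) = 2.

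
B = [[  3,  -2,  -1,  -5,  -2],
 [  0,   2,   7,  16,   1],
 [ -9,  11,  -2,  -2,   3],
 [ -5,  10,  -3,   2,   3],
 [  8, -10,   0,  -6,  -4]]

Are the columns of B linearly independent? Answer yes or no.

no

Row reduce B to echelon form.
R3 ← R3 + (3)·R1: [0, 5, -5, -17, -3]
R4 ← R4 + (5/3)·R1: [0, 20/3, -14/3, -19/3, -1/3]
R5 ← R5 − (8/3)·R1: [0, -14/3, 8/3, 22/3, 4/3]
R3 ← R3 − (5/2)·R2: [0, 0, -45/2, -57, -11/2]
R4 ← R4 − (10/3)·R2: [0, 0, -28, -179/3, -11/3]
R5 ← R5 + (7/3)·R2: [0, 0, 19, 134/3, 11/3]
R4 ← R4 − (56/45)·R3: [0, 0, 0, 169/15, 143/45]
R5 ← R5 + (38/45)·R3: [0, 0, 0, -52/15, -44/45]
R5 ← R5 + (4/13)·R4: [0, 0, 0, 0, 0]
4 pivots among 5 columns.
Only 4 < 5 pivot columns, so the columns are linearly dependent.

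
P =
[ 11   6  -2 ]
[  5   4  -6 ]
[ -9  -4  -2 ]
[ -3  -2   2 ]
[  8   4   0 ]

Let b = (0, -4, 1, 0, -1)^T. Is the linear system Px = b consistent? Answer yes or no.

Row reduce the augmented matrix [P | b].
R2 ← R2 − (5/11)·R1: [0, 14/11, -56/11, -4]
R3 ← R3 + (9/11)·R1: [0, 10/11, -40/11, 1]
R4 ← R4 + (3/11)·R1: [0, -4/11, 16/11, 0]
R5 ← R5 − (8/11)·R1: [0, -4/11, 16/11, -1]
R3 ← R3 − (5/7)·R2: [0, 0, 0, 27/7]
R4 ← R4 + (2/7)·R2: [0, 0, 0, -8/7]
R5 ← R5 + (2/7)·R2: [0, 0, 0, -15/7]
R4 ← R4 + (8/27)·R3: [0, 0, 0, 0]
R5 ← R5 + (5/9)·R3: [0, 0, 0, 0]
The echelon form has 3 nonzero rows; the last pivot sits in the augmented column, so rank(P) = 2 but rank([P|b]) = 3.
Since the ranks differ, the system is inconsistent.

no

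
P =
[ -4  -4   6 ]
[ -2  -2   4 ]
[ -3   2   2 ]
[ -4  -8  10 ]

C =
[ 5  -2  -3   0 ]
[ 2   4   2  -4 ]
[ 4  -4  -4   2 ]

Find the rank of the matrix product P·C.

2

First compute PC:
[[ -4, -32, -20,  28],
 [  2, -20, -14,  16],
 [ -3,   6,   5,  -4],
 [  4, -64, -44,  52]]
Now row reduce the product.
R2 ← R2 + (1/2)·R1: [0, -36, -24, 30]
R3 ← R3 − (3/4)·R1: [0, 30, 20, -25]
R4 ← R4 + R1: [0, -96, -64, 80]
R3 ← R3 + (5/6)·R2: [0, 0, 0, 0]
R4 ← R4 − (8/3)·R2: [0, 0, 0, 0]
2 nonzero rows, so rank(PC) = 2.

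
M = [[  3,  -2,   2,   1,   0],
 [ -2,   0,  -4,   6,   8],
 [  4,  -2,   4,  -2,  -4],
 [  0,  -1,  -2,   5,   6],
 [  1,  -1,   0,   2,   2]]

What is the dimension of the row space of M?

Row reduce to echelon form.
R2 ← R2 + (2/3)·R1: [0, -4/3, -8/3, 20/3, 8]
R3 ← R3 − (4/3)·R1: [0, 2/3, 4/3, -10/3, -4]
R5 ← R5 − (1/3)·R1: [0, -1/3, -2/3, 5/3, 2]
R3 ← R3 + (1/2)·R2: [0, 0, 0, 0, 0]
R4 ← R4 − (3/4)·R2: [0, 0, 0, 0, 0]
R5 ← R5 − (1/4)·R2: [0, 0, 0, 0, 0]
Echelon form has 2 nonzero rows, so rank(M) = 2.
The row space has dimension equal to the rank: 2.

2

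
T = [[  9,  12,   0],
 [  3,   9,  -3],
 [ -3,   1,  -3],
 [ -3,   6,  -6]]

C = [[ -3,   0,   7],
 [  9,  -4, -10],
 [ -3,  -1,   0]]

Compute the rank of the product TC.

2

First compute TC:
[[ 81, -48, -57],
 [ 81, -33, -69],
 [ 27,  -1, -31],
 [ 81, -18, -81]]
Now row reduce the product.
R2 ← R2 − R1: [0, 15, -12]
R3 ← R3 − (1/3)·R1: [0, 15, -12]
R4 ← R4 − R1: [0, 30, -24]
R3 ← R3 − R2: [0, 0, 0]
R4 ← R4 − (2)·R2: [0, 0, 0]
2 nonzero rows, so rank(TC) = 2.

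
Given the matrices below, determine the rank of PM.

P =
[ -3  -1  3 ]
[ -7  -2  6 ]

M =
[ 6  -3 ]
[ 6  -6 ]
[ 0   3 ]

2

First compute PM:
[[-24,  24],
 [-54,  51]]
Now row reduce the product.
R2 ← R2 − (9/4)·R1: [0, -3]
2 nonzero rows, so rank(PM) = 2.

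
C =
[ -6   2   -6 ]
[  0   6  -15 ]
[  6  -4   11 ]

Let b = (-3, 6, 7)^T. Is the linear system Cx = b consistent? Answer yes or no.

no

Row reduce the augmented matrix [C | b].
R3 ← R3 + R1: [0, -2, 5, 4]
R3 ← R3 + (1/3)·R2: [0, 0, 0, 6]
The echelon form has 3 nonzero rows; the last pivot sits in the augmented column, so rank(C) = 2 but rank([C|b]) = 3.
Since the ranks differ, the system is inconsistent.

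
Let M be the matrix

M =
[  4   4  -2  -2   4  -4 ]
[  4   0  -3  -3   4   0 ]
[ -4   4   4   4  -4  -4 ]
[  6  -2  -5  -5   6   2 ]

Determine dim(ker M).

Row reduce to echelon form.
R2 ← R2 − R1: [0, -4, -1, -1, 0, 4]
R3 ← R3 + R1: [0, 8, 2, 2, 0, -8]
R4 ← R4 − (3/2)·R1: [0, -8, -2, -2, 0, 8]
R3 ← R3 + (2)·R2: [0, 0, 0, 0, 0, 0]
R4 ← R4 − (2)·R2: [0, 0, 0, 0, 0, 0]
2 nonzero rows, so rank(M) = 2.
M has 6 columns; by rank–nullity, nullity = 6 − 2 = 4.

4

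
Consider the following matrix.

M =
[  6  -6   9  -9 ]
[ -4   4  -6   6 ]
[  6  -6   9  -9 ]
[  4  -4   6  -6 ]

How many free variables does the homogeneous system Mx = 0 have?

Row reduce to echelon form.
R2 ← R2 + (2/3)·R1: [0, 0, 0, 0]
R3 ← R3 − R1: [0, 0, 0, 0]
R4 ← R4 − (2/3)·R1: [0, 0, 0, 0]
1 nonzero row, so rank(M) = 1.
M has 4 columns; by rank–nullity, nullity = 4 − 1 = 3.

3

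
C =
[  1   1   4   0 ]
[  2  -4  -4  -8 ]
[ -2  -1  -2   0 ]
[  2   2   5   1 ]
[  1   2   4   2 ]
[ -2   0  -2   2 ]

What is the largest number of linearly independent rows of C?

Row reduce to echelon form.
R2 ← R2 − (2)·R1: [0, -6, -12, -8]
R3 ← R3 + (2)·R1: [0, 1, 6, 0]
R4 ← R4 − (2)·R1: [0, 0, -3, 1]
R5 ← R5 − R1: [0, 1, 0, 2]
R6 ← R6 + (2)·R1: [0, 2, 6, 2]
R3 ← R3 + (1/6)·R2: [0, 0, 4, -4/3]
R5 ← R5 + (1/6)·R2: [0, 0, -2, 2/3]
R6 ← R6 + (1/3)·R2: [0, 0, 2, -2/3]
R4 ← R4 + (3/4)·R3: [0, 0, 0, 0]
R5 ← R5 + (1/2)·R3: [0, 0, 0, 0]
R6 ← R6 − (1/2)·R3: [0, 0, 0, 0]
Echelon form has 3 nonzero rows, so rank(C) = 3.
The rank gives the maximum number of linearly independent rows: 3.

3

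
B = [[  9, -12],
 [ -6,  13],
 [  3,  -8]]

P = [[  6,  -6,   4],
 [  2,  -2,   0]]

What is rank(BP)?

First compute BP:
[[ 30, -30,  36],
 [-10,  10, -24],
 [  2,  -2,  12]]
Now row reduce the product.
R2 ← R2 + (1/3)·R1: [0, 0, -12]
R3 ← R3 − (1/15)·R1: [0, 0, 48/5]
R3 ← R3 + (4/5)·R2: [0, 0, 0]
2 nonzero rows, so rank(BP) = 2.

2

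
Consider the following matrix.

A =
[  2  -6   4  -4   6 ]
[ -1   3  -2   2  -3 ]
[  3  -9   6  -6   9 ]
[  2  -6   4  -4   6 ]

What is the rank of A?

Row reduce to echelon form.
R2 ← R2 + (1/2)·R1: [0, 0, 0, 0, 0]
R3 ← R3 − (3/2)·R1: [0, 0, 0, 0, 0]
R4 ← R4 − R1: [0, 0, 0, 0, 0]
Echelon form has 1 nonzero row, so rank(A) = 1.

1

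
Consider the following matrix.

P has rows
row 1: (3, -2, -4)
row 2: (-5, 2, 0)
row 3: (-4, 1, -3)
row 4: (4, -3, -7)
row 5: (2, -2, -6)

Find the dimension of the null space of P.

Row reduce to echelon form.
R2 ← R2 + (5/3)·R1: [0, -4/3, -20/3]
R3 ← R3 + (4/3)·R1: [0, -5/3, -25/3]
R4 ← R4 − (4/3)·R1: [0, -1/3, -5/3]
R5 ← R5 − (2/3)·R1: [0, -2/3, -10/3]
R3 ← R3 − (5/4)·R2: [0, 0, 0]
R4 ← R4 − (1/4)·R2: [0, 0, 0]
R5 ← R5 − (1/2)·R2: [0, 0, 0]
2 nonzero rows, so rank(P) = 2.
P has 3 columns; by rank–nullity, nullity = 3 − 2 = 1.

1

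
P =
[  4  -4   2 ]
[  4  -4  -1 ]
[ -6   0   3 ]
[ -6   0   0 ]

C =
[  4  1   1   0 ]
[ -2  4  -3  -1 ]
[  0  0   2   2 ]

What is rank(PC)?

First compute PC:
[[ 24, -12,  20,   8],
 [ 24, -12,  14,   2],
 [-24,  -6,   0,   6],
 [-24,  -6,  -6,   0]]
Now row reduce the product.
R2 ← R2 − R1: [0, 0, -6, -6]
R3 ← R3 + R1: [0, -18, 20, 14]
R4 ← R4 + R1: [0, -18, 14, 8]
Swap R2 ↔ R3
R4 ← R4 − R2: [0, 0, -6, -6]
R4 ← R4 − R3: [0, 0, 0, 0]
3 nonzero rows, so rank(PC) = 3.

3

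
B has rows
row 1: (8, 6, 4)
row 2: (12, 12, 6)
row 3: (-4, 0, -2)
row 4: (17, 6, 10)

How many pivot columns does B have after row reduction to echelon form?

Row reduce to echelon form.
R2 ← R2 − (3/2)·R1: [0, 3, 0]
R3 ← R3 + (1/2)·R1: [0, 3, 0]
R4 ← R4 − (17/8)·R1: [0, -27/4, 3/2]
R3 ← R3 − R2: [0, 0, 0]
R4 ← R4 + (9/4)·R2: [0, 0, 3/2]
Swap R3 ↔ R4
Echelon form has 3 nonzero rows, so rank(B) = 3.
Each nonzero row contributes one pivot column: 3 pivot columns.

3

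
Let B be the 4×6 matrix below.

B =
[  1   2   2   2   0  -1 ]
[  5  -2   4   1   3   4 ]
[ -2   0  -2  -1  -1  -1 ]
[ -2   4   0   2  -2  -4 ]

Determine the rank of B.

Row reduce to echelon form.
R2 ← R2 − (5)·R1: [0, -12, -6, -9, 3, 9]
R3 ← R3 + (2)·R1: [0, 4, 2, 3, -1, -3]
R4 ← R4 + (2)·R1: [0, 8, 4, 6, -2, -6]
R3 ← R3 + (1/3)·R2: [0, 0, 0, 0, 0, 0]
R4 ← R4 + (2/3)·R2: [0, 0, 0, 0, 0, 0]
Echelon form has 2 nonzero rows, so rank(B) = 2.

2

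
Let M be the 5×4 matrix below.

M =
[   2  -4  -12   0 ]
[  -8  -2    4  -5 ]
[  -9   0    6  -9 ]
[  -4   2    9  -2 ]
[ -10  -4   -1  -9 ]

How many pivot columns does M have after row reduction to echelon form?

Row reduce to echelon form.
R2 ← R2 + (4)·R1: [0, -18, -44, -5]
R3 ← R3 + (9/2)·R1: [0, -18, -48, -9]
R4 ← R4 + (2)·R1: [0, -6, -15, -2]
R5 ← R5 + (5)·R1: [0, -24, -61, -9]
R3 ← R3 − R2: [0, 0, -4, -4]
R4 ← R4 − (1/3)·R2: [0, 0, -1/3, -1/3]
R5 ← R5 − (4/3)·R2: [0, 0, -7/3, -7/3]
R4 ← R4 − (1/12)·R3: [0, 0, 0, 0]
R5 ← R5 − (7/12)·R3: [0, 0, 0, 0]
Echelon form has 3 nonzero rows, so rank(M) = 3.
Each nonzero row contributes one pivot column: 3 pivot columns.

3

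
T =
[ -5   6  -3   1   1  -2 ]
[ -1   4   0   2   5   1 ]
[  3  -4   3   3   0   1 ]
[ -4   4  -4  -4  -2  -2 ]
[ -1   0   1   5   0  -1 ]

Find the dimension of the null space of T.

Row reduce to echelon form.
R2 ← R2 − (1/5)·R1: [0, 14/5, 3/5, 9/5, 24/5, 7/5]
R3 ← R3 + (3/5)·R1: [0, -2/5, 6/5, 18/5, 3/5, -1/5]
R4 ← R4 − (4/5)·R1: [0, -4/5, -8/5, -24/5, -14/5, -2/5]
R5 ← R5 − (1/5)·R1: [0, -6/5, 8/5, 24/5, -1/5, -3/5]
R3 ← R3 + (1/7)·R2: [0, 0, 9/7, 27/7, 9/7, 0]
R4 ← R4 + (2/7)·R2: [0, 0, -10/7, -30/7, -10/7, 0]
R5 ← R5 + (3/7)·R2: [0, 0, 13/7, 39/7, 13/7, 0]
R4 ← R4 + (10/9)·R3: [0, 0, 0, 0, 0, 0]
R5 ← R5 − (13/9)·R3: [0, 0, 0, 0, 0, 0]
3 nonzero rows, so rank(T) = 3.
T has 6 columns; by rank–nullity, nullity = 6 − 3 = 3.

3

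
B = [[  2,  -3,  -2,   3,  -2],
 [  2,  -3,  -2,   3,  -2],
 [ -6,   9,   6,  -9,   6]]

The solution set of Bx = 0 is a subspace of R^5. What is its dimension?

4

Row reduce to echelon form.
R2 ← R2 − R1: [0, 0, 0, 0, 0]
R3 ← R3 + (3)·R1: [0, 0, 0, 0, 0]
1 nonzero row, so rank(B) = 1.
B has 5 columns; by rank–nullity, nullity = 5 − 1 = 4.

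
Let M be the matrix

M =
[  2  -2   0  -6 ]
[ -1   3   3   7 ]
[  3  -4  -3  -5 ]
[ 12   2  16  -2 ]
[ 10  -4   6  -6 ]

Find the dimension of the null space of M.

0

Row reduce to echelon form.
R2 ← R2 + (1/2)·R1: [0, 2, 3, 4]
R3 ← R3 − (3/2)·R1: [0, -1, -3, 4]
R4 ← R4 − (6)·R1: [0, 14, 16, 34]
R5 ← R5 − (5)·R1: [0, 6, 6, 24]
R3 ← R3 + (1/2)·R2: [0, 0, -3/2, 6]
R4 ← R4 − (7)·R2: [0, 0, -5, 6]
R5 ← R5 − (3)·R2: [0, 0, -3, 12]
R4 ← R4 − (10/3)·R3: [0, 0, 0, -14]
R5 ← R5 − (2)·R3: [0, 0, 0, 0]
4 nonzero rows, so rank(M) = 4.
M has 4 columns; by rank–nullity, nullity = 4 − 4 = 0.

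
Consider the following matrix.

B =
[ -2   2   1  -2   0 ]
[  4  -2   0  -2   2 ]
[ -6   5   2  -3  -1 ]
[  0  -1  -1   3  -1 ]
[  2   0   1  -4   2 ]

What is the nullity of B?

Row reduce to echelon form.
R2 ← R2 + (2)·R1: [0, 2, 2, -6, 2]
R3 ← R3 − (3)·R1: [0, -1, -1, 3, -1]
R5 ← R5 + R1: [0, 2, 2, -6, 2]
R3 ← R3 + (1/2)·R2: [0, 0, 0, 0, 0]
R4 ← R4 + (1/2)·R2: [0, 0, 0, 0, 0]
R5 ← R5 − R2: [0, 0, 0, 0, 0]
2 nonzero rows, so rank(B) = 2.
B has 5 columns; by rank–nullity, nullity = 5 − 2 = 3.

3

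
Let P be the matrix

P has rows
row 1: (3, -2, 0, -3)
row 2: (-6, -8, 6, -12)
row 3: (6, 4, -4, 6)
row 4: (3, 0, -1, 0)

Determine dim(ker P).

Row reduce to echelon form.
R2 ← R2 + (2)·R1: [0, -12, 6, -18]
R3 ← R3 − (2)·R1: [0, 8, -4, 12]
R4 ← R4 − R1: [0, 2, -1, 3]
R3 ← R3 + (2/3)·R2: [0, 0, 0, 0]
R4 ← R4 + (1/6)·R2: [0, 0, 0, 0]
2 nonzero rows, so rank(P) = 2.
P has 4 columns; by rank–nullity, nullity = 4 − 2 = 2.

2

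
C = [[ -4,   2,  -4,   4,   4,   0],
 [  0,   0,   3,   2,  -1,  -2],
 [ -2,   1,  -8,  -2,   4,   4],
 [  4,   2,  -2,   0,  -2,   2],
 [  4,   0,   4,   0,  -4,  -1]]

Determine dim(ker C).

3

Row reduce to echelon form.
R3 ← R3 − (1/2)·R1: [0, 0, -6, -4, 2, 4]
R4 ← R4 + R1: [0, 4, -6, 4, 2, 2]
R5 ← R5 + R1: [0, 2, 0, 4, 0, -1]
Swap R2 ↔ R4
R5 ← R5 − (1/2)·R2: [0, 0, 3, 2, -1, -2]
R4 ← R4 + (1/2)·R3: [0, 0, 0, 0, 0, 0]
R5 ← R5 + (1/2)·R3: [0, 0, 0, 0, 0, 0]
3 nonzero rows, so rank(C) = 3.
C has 6 columns; by rank–nullity, nullity = 6 − 3 = 3.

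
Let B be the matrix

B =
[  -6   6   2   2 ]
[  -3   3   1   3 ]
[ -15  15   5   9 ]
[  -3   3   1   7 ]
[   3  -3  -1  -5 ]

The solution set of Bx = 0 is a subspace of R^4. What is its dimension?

Row reduce to echelon form.
R2 ← R2 − (1/2)·R1: [0, 0, 0, 2]
R3 ← R3 − (5/2)·R1: [0, 0, 0, 4]
R4 ← R4 − (1/2)·R1: [0, 0, 0, 6]
R5 ← R5 + (1/2)·R1: [0, 0, 0, -4]
R3 ← R3 − (2)·R2: [0, 0, 0, 0]
R4 ← R4 − (3)·R2: [0, 0, 0, 0]
R5 ← R5 + (2)·R2: [0, 0, 0, 0]
2 nonzero rows, so rank(B) = 2.
B has 4 columns; by rank–nullity, nullity = 4 − 2 = 2.

2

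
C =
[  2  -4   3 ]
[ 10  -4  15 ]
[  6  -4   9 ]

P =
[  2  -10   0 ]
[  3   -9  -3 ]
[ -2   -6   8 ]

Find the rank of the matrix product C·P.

2

First compute CP:
[[-14,  -2,  36],
 [-22, -154, 132],
 [-18, -78,  84]]
Now row reduce the product.
R2 ← R2 − (11/7)·R1: [0, -1056/7, 528/7]
R3 ← R3 − (9/7)·R1: [0, -528/7, 264/7]
R3 ← R3 − (1/2)·R2: [0, 0, 0]
2 nonzero rows, so rank(CP) = 2.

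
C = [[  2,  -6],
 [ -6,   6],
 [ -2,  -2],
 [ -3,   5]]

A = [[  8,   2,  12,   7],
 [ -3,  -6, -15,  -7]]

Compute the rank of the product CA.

First compute CA:
[[ 34,  40, 114,  56],
 [-66, -48, -162, -84],
 [-10,   8,   6,   0],
 [-39, -36, -111, -56]]
Now row reduce the product.
R2 ← R2 + (33/17)·R1: [0, 504/17, 1008/17, 420/17]
R3 ← R3 + (5/17)·R1: [0, 336/17, 672/17, 280/17]
R4 ← R4 + (39/34)·R1: [0, 168/17, 336/17, 140/17]
R3 ← R3 − (2/3)·R2: [0, 0, 0, 0]
R4 ← R4 − (1/3)·R2: [0, 0, 0, 0]
2 nonzero rows, so rank(CA) = 2.

2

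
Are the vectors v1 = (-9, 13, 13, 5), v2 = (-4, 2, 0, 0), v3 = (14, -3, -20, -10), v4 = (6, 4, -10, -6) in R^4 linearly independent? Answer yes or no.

Form the matrix with these vectors as rows and row reduce.
R2 ← R2 − (4/9)·R1: [0, -34/9, -52/9, -20/9]
R3 ← R3 + (14/9)·R1: [0, 155/9, 2/9, -20/9]
R4 ← R4 + (2/3)·R1: [0, 38/3, -4/3, -8/3]
R3 ← R3 + (155/34)·R2: [0, 0, -444/17, -210/17]
R4 ← R4 + (57/17)·R2: [0, 0, -352/17, -172/17]
R4 ← R4 − (88/111)·R3: [0, 0, 0, -12/37]
4 nonzero rows, so the 4 vectors span a space of dimension 4.
Since 4 = 4, the vectors are linearly independent.

yes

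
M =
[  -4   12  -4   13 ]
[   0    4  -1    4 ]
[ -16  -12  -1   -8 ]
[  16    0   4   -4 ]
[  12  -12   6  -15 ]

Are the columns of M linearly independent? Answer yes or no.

Row reduce M to echelon form.
R3 ← R3 − (4)·R1: [0, -60, 15, -60]
R4 ← R4 + (4)·R1: [0, 48, -12, 48]
R5 ← R5 + (3)·R1: [0, 24, -6, 24]
R3 ← R3 + (15)·R2: [0, 0, 0, 0]
R4 ← R4 − (12)·R2: [0, 0, 0, 0]
R5 ← R5 − (6)·R2: [0, 0, 0, 0]
2 pivots among 4 columns.
Only 2 < 4 pivot columns, so the columns are linearly dependent.

no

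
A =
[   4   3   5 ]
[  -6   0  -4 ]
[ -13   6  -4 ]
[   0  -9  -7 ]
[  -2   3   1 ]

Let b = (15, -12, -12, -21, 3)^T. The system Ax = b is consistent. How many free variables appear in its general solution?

1

Row reduce the augmented matrix [A | b].
R2 ← R2 + (3/2)·R1: [0, 9/2, 7/2, 21/2]
R3 ← R3 + (13/4)·R1: [0, 63/4, 49/4, 147/4]
R5 ← R5 + (1/2)·R1: [0, 9/2, 7/2, 21/2]
R3 ← R3 − (7/2)·R2: [0, 0, 0, 0]
R4 ← R4 + (2)·R2: [0, 0, 0, 0]
R5 ← R5 − R2: [0, 0, 0, 0]
The echelon form has 2 nonzero rows, and every pivot lies in the first 3 columns, so rank(A) = rank([A|b]) = 2.
The system is consistent.
Free variables = (unknowns) − (rank) = 3 − 2 = 1.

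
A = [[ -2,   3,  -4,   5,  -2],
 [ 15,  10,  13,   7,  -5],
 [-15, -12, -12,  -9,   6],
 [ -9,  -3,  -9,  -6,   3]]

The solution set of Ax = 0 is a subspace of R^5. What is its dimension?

Row reduce to echelon form.
R2 ← R2 + (15/2)·R1: [0, 65/2, -17, 89/2, -20]
R3 ← R3 − (15/2)·R1: [0, -69/2, 18, -93/2, 21]
R4 ← R4 − (9/2)·R1: [0, -33/2, 9, -57/2, 12]
R3 ← R3 + (69/65)·R2: [0, 0, -3/65, 48/65, -3/13]
R4 ← R4 + (33/65)·R2: [0, 0, 24/65, -384/65, 24/13]
R4 ← R4 + (8)·R3: [0, 0, 0, 0, 0]
3 nonzero rows, so rank(A) = 3.
A has 5 columns; by rank–nullity, nullity = 5 − 3 = 2.

2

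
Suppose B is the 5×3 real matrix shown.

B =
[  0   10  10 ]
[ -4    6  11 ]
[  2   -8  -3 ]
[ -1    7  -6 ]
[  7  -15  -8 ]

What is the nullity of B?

0

Row reduce to echelon form.
Swap R1 ↔ R2
R3 ← R3 + (1/2)·R1: [0, -5, 5/2]
R4 ← R4 − (1/4)·R1: [0, 11/2, -35/4]
R5 ← R5 + (7/4)·R1: [0, -9/2, 45/4]
R3 ← R3 + (1/2)·R2: [0, 0, 15/2]
R4 ← R4 − (11/20)·R2: [0, 0, -57/4]
R5 ← R5 + (9/20)·R2: [0, 0, 63/4]
R4 ← R4 + (19/10)·R3: [0, 0, 0]
R5 ← R5 − (21/10)·R3: [0, 0, 0]
3 nonzero rows, so rank(B) = 3.
B has 3 columns; by rank–nullity, nullity = 3 − 3 = 0.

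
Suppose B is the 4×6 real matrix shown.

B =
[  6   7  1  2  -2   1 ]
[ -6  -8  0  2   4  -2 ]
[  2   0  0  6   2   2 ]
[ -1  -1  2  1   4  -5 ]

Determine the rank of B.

Row reduce to echelon form.
R2 ← R2 + R1: [0, -1, 1, 4, 2, -1]
R3 ← R3 − (1/3)·R1: [0, -7/3, -1/3, 16/3, 8/3, 5/3]
R4 ← R4 + (1/6)·R1: [0, 1/6, 13/6, 4/3, 11/3, -29/6]
R3 ← R3 − (7/3)·R2: [0, 0, -8/3, -4, -2, 4]
R4 ← R4 + (1/6)·R2: [0, 0, 7/3, 2, 4, -5]
R4 ← R4 + (7/8)·R3: [0, 0, 0, -3/2, 9/4, -3/2]
Echelon form has 4 nonzero rows, so rank(B) = 4.

4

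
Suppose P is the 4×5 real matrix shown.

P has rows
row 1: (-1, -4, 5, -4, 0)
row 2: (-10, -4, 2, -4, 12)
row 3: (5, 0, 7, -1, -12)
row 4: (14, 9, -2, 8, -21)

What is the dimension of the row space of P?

3

Row reduce to echelon form.
R2 ← R2 − (10)·R1: [0, 36, -48, 36, 12]
R3 ← R3 + (5)·R1: [0, -20, 32, -21, -12]
R4 ← R4 + (14)·R1: [0, -47, 68, -48, -21]
R3 ← R3 + (5/9)·R2: [0, 0, 16/3, -1, -16/3]
R4 ← R4 + (47/36)·R2: [0, 0, 16/3, -1, -16/3]
R4 ← R4 − R3: [0, 0, 0, 0, 0]
Echelon form has 3 nonzero rows, so rank(P) = 3.
The row space has dimension equal to the rank: 3.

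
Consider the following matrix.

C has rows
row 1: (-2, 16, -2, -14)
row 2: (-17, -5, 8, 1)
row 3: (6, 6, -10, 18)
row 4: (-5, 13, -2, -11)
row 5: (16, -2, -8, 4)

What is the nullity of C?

0

Row reduce to echelon form.
R2 ← R2 − (17/2)·R1: [0, -141, 25, 120]
R3 ← R3 + (3)·R1: [0, 54, -16, -24]
R4 ← R4 − (5/2)·R1: [0, -27, 3, 24]
R5 ← R5 + (8)·R1: [0, 126, -24, -108]
R3 ← R3 + (18/47)·R2: [0, 0, -302/47, 1032/47]
R4 ← R4 − (9/47)·R2: [0, 0, -84/47, 48/47]
R5 ← R5 + (42/47)·R2: [0, 0, -78/47, -36/47]
R4 ← R4 − (42/151)·R3: [0, 0, 0, -768/151]
R5 ← R5 − (39/151)·R3: [0, 0, 0, -972/151]
R5 ← R5 − (81/64)·R4: [0, 0, 0, 0]
4 nonzero rows, so rank(C) = 4.
C has 4 columns; by rank–nullity, nullity = 4 − 4 = 0.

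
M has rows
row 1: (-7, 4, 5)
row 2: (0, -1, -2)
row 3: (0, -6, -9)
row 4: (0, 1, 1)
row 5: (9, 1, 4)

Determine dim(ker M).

0

Row reduce to echelon form.
R5 ← R5 + (9/7)·R1: [0, 43/7, 73/7]
R3 ← R3 − (6)·R2: [0, 0, 3]
R4 ← R4 + R2: [0, 0, -1]
R5 ← R5 + (43/7)·R2: [0, 0, -13/7]
R4 ← R4 + (1/3)·R3: [0, 0, 0]
R5 ← R5 + (13/21)·R3: [0, 0, 0]
3 nonzero rows, so rank(M) = 3.
M has 3 columns; by rank–nullity, nullity = 3 − 3 = 0.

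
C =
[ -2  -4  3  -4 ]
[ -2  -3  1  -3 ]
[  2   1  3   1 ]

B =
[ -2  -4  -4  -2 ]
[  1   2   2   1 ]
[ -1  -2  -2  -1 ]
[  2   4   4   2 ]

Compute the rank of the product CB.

1

First compute CB:
[[-11, -22, -22, -11],
 [ -6, -12, -12,  -6],
 [ -4,  -8,  -8,  -4]]
Now row reduce the product.
R2 ← R2 − (6/11)·R1: [0, 0, 0, 0]
R3 ← R3 − (4/11)·R1: [0, 0, 0, 0]
1 nonzero row, so rank(CB) = 1.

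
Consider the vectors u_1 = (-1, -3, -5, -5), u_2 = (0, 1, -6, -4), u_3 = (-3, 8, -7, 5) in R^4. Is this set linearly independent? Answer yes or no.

yes

Form the matrix with these vectors as rows and row reduce.
R3 ← R3 − (3)·R1: [0, 17, 8, 20]
R3 ← R3 − (17)·R2: [0, 0, 110, 88]
3 nonzero rows, so the 3 vectors span a space of dimension 3.
Since 3 = 3, the vectors are linearly independent.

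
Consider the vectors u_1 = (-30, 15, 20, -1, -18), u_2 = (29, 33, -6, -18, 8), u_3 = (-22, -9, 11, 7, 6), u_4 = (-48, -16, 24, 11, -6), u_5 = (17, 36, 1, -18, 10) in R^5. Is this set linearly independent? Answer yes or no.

Form the matrix with these vectors as rows and row reduce.
R2 ← R2 + (29/30)·R1: [0, 95/2, 40/3, -569/30, -47/5]
R3 ← R3 − (11/15)·R1: [0, -20, -11/3, 116/15, 96/5]
R4 ← R4 − (8/5)·R1: [0, -40, -8, 63/5, 114/5]
R5 ← R5 + (17/30)·R1: [0, 89/2, 37/3, -557/30, -1/5]
R3 ← R3 + (8/19)·R2: [0, 0, 37/19, -24/95, 1448/95]
R4 ← R4 + (16/19)·R2: [0, 0, 184/57, -961/285, 1414/95]
R5 ← R5 − (89/95)·R2: [0, 0, -3/19, -379/475, 4088/475]
R4 ← R4 − (184/111)·R3: [0, 0, 0, -1639/555, -5762/555]
R5 ← R5 + (3/37)·R3: [0, 0, 0, -757/925, 9104/925]
R5 ← R5 − (2271/8195)·R4: [0, 0, 0, 0, 104234/8195]
5 nonzero rows, so the 5 vectors span a space of dimension 5.
Since 5 = 5, the vectors are linearly independent.

yes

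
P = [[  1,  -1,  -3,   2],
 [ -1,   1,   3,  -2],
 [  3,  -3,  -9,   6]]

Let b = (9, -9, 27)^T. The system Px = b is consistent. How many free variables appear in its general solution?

3

Row reduce the augmented matrix [P | b].
R2 ← R2 + R1: [0, 0, 0, 0, 0]
R3 ← R3 − (3)·R1: [0, 0, 0, 0, 0]
The echelon form has 1 nonzero rows, and every pivot lies in the first 4 columns, so rank(P) = rank([P|b]) = 1.
The system is consistent.
Free variables = (unknowns) − (rank) = 4 − 1 = 3.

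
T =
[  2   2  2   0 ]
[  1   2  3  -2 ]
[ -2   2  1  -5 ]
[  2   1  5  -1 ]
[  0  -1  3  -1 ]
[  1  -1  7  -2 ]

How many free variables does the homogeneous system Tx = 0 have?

Row reduce to echelon form.
R2 ← R2 − (1/2)·R1: [0, 1, 2, -2]
R3 ← R3 + R1: [0, 4, 3, -5]
R4 ← R4 − R1: [0, -1, 3, -1]
R6 ← R6 − (1/2)·R1: [0, -2, 6, -2]
R3 ← R3 − (4)·R2: [0, 0, -5, 3]
R4 ← R4 + R2: [0, 0, 5, -3]
R5 ← R5 + R2: [0, 0, 5, -3]
R6 ← R6 + (2)·R2: [0, 0, 10, -6]
R4 ← R4 + R3: [0, 0, 0, 0]
R5 ← R5 + R3: [0, 0, 0, 0]
R6 ← R6 + (2)·R3: [0, 0, 0, 0]
3 nonzero rows, so rank(T) = 3.
T has 4 columns; by rank–nullity, nullity = 4 − 3 = 1.

1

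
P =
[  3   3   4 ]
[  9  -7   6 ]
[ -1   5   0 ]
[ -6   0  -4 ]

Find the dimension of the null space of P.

0

Row reduce to echelon form.
R2 ← R2 − (3)·R1: [0, -16, -6]
R3 ← R3 + (1/3)·R1: [0, 6, 4/3]
R4 ← R4 + (2)·R1: [0, 6, 4]
R3 ← R3 + (3/8)·R2: [0, 0, -11/12]
R4 ← R4 + (3/8)·R2: [0, 0, 7/4]
R4 ← R4 + (21/11)·R3: [0, 0, 0]
3 nonzero rows, so rank(P) = 3.
P has 3 columns; by rank–nullity, nullity = 3 − 3 = 0.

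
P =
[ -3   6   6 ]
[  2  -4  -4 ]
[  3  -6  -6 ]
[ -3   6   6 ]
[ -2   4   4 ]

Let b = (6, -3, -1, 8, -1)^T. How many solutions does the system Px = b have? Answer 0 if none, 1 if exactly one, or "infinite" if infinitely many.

Row reduce the augmented matrix [P | b].
R2 ← R2 + (2/3)·R1: [0, 0, 0, 1]
R3 ← R3 + R1: [0, 0, 0, 5]
R4 ← R4 − R1: [0, 0, 0, 2]
R5 ← R5 − (2/3)·R1: [0, 0, 0, -5]
R3 ← R3 − (5)·R2: [0, 0, 0, 0]
R4 ← R4 − (2)·R2: [0, 0, 0, 0]
R5 ← R5 + (5)·R2: [0, 0, 0, 0]
The echelon form has 2 nonzero rows; the last pivot sits in the augmented column, so rank(P) = 1 but rank([P|b]) = 2.
Since the ranks differ, the system is inconsistent.
It has no solutions.

0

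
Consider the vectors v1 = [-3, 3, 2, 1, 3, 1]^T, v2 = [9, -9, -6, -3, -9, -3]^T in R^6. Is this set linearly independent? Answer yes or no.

Form the matrix with these vectors as rows and row reduce.
R2 ← R2 + (3)·R1: [0, 0, 0, 0, 0, 0]
1 nonzero row, so the 2 vectors span a space of dimension 1.
Since 1 < 2, the vectors are linearly dependent.

no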